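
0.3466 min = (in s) 20.8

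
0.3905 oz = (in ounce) 0.3905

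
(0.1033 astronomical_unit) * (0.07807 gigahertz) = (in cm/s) 1.206e+20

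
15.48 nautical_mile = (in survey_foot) 9.406e+04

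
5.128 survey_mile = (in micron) 8.253e+09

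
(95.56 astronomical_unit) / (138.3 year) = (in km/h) 1.18e+04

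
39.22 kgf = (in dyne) 3.846e+07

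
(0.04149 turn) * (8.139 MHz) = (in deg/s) 1.216e+08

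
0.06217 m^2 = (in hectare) 6.217e-06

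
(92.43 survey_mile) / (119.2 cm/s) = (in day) 1.444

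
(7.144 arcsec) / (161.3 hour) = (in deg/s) 3.417e-09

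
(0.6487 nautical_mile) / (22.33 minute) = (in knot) 1.743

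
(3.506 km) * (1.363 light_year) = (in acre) 1.117e+16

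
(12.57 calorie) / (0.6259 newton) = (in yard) 91.89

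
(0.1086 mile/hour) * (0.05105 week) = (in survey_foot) 4918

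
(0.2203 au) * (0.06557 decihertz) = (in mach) 6.346e+05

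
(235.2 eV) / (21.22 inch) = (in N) 6.991e-17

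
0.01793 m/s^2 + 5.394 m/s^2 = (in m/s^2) 5.412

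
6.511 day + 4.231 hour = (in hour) 160.5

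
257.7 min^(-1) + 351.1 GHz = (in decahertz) 3.511e+10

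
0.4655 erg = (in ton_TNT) 1.113e-17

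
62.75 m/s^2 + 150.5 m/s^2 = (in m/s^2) 213.2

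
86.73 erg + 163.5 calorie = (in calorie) 163.5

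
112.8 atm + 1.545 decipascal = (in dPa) 1.143e+08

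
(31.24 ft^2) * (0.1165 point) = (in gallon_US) 0.03151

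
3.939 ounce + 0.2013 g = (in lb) 0.2466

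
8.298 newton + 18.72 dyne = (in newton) 8.298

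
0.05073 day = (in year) 0.000139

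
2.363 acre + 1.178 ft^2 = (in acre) 2.363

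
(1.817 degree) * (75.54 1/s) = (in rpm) 22.88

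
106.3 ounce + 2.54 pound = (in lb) 9.184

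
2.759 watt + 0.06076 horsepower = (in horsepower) 0.06446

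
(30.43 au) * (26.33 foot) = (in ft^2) 3.932e+14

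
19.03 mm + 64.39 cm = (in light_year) 7.007e-17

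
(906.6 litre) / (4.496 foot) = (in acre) 0.0001635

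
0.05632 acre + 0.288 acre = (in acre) 0.3443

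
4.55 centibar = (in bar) 0.0455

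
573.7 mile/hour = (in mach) 0.7532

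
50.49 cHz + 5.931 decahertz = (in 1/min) 3589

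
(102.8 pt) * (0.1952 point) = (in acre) 6.171e-10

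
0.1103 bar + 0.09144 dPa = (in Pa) 1.103e+04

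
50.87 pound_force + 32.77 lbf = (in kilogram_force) 37.94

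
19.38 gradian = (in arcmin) 1047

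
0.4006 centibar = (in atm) 0.003954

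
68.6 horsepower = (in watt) 5.116e+04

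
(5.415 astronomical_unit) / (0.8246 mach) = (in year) 91.49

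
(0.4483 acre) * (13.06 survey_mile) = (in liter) 3.813e+10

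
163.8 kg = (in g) 1.638e+05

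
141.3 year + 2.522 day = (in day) 5.158e+04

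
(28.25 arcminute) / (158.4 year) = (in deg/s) 9.426e-11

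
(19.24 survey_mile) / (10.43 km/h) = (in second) 1.069e+04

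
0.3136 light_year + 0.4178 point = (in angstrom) 2.967e+25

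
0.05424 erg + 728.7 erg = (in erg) 728.8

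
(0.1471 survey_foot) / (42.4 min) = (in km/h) 6.345e-05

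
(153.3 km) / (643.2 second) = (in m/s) 238.3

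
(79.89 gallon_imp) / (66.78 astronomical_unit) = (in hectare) 3.635e-18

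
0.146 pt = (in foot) 0.000169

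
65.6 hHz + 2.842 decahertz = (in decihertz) 6.588e+04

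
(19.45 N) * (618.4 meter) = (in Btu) 11.4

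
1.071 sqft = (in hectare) 9.95e-06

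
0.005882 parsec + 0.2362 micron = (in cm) 1.815e+16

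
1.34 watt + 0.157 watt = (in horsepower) 0.002008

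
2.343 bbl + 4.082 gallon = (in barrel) 2.44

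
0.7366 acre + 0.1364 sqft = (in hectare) 0.2981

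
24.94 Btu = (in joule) 2.631e+04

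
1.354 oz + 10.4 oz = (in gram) 333.2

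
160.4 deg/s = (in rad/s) 2.8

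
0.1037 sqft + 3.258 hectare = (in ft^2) 3.507e+05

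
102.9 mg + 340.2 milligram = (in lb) 0.0009769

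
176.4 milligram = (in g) 0.1764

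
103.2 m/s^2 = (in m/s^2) 103.2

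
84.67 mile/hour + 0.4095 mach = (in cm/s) 1.773e+04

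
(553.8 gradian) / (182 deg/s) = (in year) 8.684e-08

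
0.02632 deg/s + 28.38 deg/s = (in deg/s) 28.41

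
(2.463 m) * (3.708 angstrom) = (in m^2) 9.133e-10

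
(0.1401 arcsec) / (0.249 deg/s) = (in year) 4.956e-12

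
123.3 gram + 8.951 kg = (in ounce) 320.1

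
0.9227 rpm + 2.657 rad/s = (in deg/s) 157.8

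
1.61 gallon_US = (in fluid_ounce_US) 206.1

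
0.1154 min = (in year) 2.196e-07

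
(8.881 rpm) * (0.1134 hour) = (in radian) 379.7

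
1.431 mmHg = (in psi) 0.02767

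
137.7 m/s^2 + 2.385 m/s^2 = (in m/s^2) 140.1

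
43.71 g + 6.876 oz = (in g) 238.6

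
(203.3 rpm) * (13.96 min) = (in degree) 1.022e+06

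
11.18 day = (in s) 9.66e+05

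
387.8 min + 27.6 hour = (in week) 0.2028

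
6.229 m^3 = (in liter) 6229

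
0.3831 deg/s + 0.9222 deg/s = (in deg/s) 1.305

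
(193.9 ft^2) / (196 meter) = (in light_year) 9.715e-18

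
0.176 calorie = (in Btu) 0.000698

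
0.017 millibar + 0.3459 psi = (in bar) 0.02387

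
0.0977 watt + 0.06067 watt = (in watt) 0.1584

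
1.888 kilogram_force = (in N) 18.51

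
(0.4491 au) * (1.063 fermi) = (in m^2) 7.142e-05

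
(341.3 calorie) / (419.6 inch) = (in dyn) 1.34e+07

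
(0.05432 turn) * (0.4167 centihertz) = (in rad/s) 0.001422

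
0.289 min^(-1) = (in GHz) 4.817e-12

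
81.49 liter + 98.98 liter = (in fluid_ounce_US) 6102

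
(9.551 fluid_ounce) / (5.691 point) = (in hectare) 1.407e-05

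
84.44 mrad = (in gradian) 5.376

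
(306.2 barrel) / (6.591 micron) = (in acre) 1825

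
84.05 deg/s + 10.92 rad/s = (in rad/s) 12.39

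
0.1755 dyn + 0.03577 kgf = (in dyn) 3.508e+04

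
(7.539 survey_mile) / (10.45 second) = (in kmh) 4180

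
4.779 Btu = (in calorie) 1205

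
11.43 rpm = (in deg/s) 68.58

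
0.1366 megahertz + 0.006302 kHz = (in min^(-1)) 8.196e+06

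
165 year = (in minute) 8.672e+07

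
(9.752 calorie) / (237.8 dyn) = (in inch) 6.755e+05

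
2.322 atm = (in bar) 2.353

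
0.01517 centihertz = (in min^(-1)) 0.009102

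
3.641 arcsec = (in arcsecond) 3.641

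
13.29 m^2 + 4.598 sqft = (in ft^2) 147.7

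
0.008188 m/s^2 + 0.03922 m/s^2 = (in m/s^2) 0.04741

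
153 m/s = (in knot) 297.4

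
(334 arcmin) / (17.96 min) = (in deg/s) 0.005166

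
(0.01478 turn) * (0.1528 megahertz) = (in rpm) 1.355e+05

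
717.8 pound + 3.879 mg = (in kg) 325.6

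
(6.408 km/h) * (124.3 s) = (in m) 221.3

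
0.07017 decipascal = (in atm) 6.925e-08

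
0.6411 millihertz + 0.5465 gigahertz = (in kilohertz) 5.465e+05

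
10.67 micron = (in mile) 6.63e-09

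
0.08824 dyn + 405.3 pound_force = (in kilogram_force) 183.8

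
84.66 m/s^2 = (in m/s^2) 84.66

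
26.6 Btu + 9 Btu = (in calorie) 8977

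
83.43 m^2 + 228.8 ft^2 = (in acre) 0.02587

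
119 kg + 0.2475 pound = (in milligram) 1.191e+08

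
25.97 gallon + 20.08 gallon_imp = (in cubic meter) 0.1896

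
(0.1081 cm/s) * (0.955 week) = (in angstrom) 6.244e+12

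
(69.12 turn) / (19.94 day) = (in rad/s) 0.0002521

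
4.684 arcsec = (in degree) 0.001301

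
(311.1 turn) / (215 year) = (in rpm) 2.753e-06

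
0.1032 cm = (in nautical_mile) 5.572e-07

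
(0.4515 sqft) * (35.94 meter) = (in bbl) 9.482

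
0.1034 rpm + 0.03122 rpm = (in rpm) 0.1346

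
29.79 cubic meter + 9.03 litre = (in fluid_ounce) 1.008e+06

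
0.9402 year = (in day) 343.2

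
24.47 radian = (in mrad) 2.447e+04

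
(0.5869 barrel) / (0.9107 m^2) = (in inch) 4.034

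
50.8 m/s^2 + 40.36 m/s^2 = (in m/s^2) 91.16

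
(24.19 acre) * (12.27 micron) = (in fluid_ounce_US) 4.062e+04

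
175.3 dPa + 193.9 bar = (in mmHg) 1.454e+05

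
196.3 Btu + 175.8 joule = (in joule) 2.073e+05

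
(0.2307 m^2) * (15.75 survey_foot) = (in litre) 1108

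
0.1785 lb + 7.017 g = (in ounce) 3.104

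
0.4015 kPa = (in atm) 0.003962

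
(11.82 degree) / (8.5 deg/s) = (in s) 1.391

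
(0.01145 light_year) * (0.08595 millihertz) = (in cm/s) 9.311e+11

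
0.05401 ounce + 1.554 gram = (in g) 3.085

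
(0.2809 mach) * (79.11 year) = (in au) 1.595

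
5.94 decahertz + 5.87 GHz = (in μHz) 5.87e+15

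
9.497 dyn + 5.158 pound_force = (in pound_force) 5.158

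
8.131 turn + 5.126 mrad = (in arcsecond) 1.054e+07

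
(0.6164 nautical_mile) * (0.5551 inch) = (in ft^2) 173.3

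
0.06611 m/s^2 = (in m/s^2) 0.06611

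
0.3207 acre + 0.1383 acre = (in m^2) 1858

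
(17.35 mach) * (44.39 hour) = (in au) 0.006311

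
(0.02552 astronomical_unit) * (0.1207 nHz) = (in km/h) 1.659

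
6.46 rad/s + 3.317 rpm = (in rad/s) 6.807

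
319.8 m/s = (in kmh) 1151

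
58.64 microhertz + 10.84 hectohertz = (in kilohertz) 1.084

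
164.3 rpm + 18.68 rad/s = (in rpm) 342.7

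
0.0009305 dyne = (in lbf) 2.092e-09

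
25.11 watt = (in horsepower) 0.03367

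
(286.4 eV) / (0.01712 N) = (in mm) 2.68e-12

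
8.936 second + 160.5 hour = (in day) 6.688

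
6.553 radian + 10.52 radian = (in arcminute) 5.869e+04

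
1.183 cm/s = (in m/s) 0.01183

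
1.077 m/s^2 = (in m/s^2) 1.077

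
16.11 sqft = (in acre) 0.0003698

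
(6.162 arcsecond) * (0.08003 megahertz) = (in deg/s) 137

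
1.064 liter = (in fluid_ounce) 35.98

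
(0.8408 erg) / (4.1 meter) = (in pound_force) 4.61e-09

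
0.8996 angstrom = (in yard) 9.838e-11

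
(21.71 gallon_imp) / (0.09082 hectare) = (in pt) 0.308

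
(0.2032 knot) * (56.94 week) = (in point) 1.02e+10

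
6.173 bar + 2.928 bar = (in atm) 8.982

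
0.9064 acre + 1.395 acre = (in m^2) 9313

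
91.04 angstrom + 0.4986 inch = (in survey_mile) 7.869e-06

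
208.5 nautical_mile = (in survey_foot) 1.267e+06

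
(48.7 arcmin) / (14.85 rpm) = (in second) 0.00911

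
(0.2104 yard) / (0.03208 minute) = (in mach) 0.0002935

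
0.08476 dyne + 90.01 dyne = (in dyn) 90.09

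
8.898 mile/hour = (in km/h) 14.32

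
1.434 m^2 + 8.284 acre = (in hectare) 3.353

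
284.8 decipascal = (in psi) 0.004131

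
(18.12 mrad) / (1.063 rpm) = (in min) 0.002713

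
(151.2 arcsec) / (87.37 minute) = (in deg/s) 8.012e-06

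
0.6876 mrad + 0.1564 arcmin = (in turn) 0.0001167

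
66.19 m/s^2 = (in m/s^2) 66.19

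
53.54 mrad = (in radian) 0.05354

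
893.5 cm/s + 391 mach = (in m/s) 1.331e+05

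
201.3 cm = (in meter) 2.013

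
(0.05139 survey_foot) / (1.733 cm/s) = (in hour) 0.0002511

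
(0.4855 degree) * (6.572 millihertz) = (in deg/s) 0.003191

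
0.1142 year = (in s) 3.601e+06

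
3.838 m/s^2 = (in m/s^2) 3.838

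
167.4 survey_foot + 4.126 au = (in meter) 6.172e+11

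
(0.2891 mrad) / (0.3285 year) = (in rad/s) 2.791e-11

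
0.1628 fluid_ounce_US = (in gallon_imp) 0.001059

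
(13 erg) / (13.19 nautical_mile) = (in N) 5.322e-11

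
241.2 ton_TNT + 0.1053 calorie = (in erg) 1.009e+19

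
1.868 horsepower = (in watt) 1393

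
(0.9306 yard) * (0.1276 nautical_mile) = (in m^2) 201.1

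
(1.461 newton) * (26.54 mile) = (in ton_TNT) 1.491e-05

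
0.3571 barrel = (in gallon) 15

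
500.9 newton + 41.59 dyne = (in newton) 500.9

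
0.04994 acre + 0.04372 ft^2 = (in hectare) 0.02021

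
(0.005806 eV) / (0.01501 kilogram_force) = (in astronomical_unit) 4.224e-32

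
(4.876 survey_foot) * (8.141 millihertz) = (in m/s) 0.0121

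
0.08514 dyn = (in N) 8.514e-07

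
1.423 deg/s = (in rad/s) 0.02484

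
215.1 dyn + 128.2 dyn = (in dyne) 343.3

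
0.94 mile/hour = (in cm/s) 42.02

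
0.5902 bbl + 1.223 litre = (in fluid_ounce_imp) 3346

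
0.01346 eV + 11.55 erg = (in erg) 11.55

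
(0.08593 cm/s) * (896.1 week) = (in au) 3.113e-06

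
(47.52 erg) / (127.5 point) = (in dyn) 10.56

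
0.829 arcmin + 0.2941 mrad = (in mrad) 0.5352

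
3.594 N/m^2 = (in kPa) 0.003594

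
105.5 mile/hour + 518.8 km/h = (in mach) 0.5617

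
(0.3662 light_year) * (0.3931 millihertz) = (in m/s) 1.362e+12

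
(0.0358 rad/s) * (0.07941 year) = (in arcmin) 3.082e+08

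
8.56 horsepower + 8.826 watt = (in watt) 6392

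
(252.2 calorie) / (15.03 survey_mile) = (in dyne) 4362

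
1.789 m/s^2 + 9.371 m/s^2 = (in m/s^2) 11.16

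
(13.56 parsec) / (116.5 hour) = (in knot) 1.939e+12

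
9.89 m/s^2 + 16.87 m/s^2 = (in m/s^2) 26.76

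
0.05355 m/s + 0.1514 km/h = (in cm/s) 9.561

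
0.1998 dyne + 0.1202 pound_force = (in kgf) 0.05452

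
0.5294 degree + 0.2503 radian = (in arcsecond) 5.353e+04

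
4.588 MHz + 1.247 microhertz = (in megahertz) 4.588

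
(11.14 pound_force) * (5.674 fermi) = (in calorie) 6.72e-14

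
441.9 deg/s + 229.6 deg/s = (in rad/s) 11.72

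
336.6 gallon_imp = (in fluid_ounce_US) 5.174e+04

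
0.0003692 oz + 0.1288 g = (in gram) 0.1393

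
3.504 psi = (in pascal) 2.416e+04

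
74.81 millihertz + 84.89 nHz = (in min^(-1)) 4.489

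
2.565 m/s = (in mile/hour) 5.738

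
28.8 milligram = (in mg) 28.8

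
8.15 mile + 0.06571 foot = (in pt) 3.718e+07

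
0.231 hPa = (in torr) 0.1733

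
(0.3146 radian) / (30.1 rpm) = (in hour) 2.772e-05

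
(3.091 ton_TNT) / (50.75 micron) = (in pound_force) 5.729e+13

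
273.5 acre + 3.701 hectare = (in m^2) 1.144e+06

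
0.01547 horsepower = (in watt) 11.54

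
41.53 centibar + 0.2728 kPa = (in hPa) 418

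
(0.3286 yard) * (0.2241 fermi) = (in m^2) 6.734e-17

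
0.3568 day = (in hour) 8.563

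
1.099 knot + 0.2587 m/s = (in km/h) 2.967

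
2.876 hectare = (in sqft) 3.096e+05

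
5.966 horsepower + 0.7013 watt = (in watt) 4450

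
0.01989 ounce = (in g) 0.5639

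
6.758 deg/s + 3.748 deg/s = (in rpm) 1.751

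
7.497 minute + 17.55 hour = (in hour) 17.67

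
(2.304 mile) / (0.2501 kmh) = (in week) 0.08825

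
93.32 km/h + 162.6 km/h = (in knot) 138.2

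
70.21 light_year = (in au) 4.44e+06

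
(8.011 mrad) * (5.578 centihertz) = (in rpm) 0.004267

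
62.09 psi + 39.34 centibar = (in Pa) 4.674e+05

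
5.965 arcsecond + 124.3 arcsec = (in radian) 0.0006315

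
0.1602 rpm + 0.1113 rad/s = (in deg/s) 7.338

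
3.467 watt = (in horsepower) 0.004649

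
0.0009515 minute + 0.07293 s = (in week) 2.15e-07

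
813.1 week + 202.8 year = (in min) 1.148e+08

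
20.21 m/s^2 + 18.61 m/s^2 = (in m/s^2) 38.82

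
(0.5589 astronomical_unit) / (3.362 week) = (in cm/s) 4.112e+06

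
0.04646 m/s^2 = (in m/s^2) 0.04646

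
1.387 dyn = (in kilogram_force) 1.414e-06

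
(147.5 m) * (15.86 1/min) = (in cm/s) 3899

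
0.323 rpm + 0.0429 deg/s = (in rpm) 0.3301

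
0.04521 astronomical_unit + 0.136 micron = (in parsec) 2.192e-07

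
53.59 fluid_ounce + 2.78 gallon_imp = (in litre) 14.22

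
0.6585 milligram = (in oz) 2.323e-05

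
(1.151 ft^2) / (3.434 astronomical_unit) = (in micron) 2.082e-07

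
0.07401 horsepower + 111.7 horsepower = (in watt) 8.335e+04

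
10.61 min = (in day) 0.007368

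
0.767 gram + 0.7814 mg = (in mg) 767.8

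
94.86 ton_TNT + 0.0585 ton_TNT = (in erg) 3.971e+18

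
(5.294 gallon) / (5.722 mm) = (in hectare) 0.0003502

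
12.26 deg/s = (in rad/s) 0.214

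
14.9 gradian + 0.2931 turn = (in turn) 0.3304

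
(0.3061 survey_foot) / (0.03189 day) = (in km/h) 0.0001219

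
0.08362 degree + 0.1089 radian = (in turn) 0.01756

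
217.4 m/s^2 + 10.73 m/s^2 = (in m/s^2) 228.1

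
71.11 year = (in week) 3708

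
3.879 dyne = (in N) 3.879e-05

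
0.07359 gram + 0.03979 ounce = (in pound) 0.002649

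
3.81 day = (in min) 5486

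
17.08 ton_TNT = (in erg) 7.146e+17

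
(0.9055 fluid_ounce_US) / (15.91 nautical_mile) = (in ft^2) 9.783e-09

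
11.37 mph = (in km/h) 18.3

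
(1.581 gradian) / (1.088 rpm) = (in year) 6.912e-09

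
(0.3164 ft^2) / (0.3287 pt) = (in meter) 253.5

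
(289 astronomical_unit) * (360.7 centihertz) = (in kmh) 5.614e+14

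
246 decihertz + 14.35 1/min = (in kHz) 0.02484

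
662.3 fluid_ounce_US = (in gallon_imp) 4.308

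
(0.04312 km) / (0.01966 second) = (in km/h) 7896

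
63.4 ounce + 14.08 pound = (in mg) 8.184e+06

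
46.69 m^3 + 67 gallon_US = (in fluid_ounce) 1.587e+06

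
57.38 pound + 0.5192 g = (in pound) 57.38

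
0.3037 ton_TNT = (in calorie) 3.037e+08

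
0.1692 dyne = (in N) 1.692e-06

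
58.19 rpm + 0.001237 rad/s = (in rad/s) 6.095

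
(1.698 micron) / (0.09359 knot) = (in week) 5.831e-11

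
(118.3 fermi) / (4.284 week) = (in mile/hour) 1.021e-19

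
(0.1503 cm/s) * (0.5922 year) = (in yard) 3.07e+04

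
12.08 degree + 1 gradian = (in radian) 0.2265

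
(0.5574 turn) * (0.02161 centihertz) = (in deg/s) 0.04336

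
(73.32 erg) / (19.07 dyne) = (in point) 109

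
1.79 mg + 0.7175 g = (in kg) 0.0007193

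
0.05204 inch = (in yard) 0.001446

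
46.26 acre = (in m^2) 1.872e+05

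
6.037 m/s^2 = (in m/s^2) 6.037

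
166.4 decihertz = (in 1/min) 998.4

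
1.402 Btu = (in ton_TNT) 3.535e-07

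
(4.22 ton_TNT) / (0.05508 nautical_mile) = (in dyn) 1.731e+13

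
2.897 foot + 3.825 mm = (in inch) 34.91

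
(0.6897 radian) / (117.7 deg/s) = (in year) 1.065e-08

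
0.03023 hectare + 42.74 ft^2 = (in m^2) 306.3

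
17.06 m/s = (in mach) 0.0501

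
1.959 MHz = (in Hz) 1.959e+06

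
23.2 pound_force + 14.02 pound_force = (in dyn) 1.656e+07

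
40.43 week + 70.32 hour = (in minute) 4.118e+05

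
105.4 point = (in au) 2.486e-13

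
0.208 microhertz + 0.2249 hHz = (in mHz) 2.249e+04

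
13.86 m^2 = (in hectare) 0.001386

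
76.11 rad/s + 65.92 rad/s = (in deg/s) 8138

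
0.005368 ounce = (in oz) 0.005368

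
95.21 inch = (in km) 0.002418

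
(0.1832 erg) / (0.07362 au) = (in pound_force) 3.74e-19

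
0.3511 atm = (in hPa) 355.8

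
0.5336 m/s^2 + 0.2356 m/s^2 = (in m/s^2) 0.7692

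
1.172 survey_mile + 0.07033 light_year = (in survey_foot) 2.183e+15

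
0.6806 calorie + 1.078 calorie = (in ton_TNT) 1.759e-09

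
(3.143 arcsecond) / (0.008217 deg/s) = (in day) 1.23e-06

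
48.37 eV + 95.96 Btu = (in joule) 1.012e+05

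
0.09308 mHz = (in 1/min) 0.005585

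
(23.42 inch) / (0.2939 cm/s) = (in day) 0.002343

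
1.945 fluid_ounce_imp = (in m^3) 5.526e-05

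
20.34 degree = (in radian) 0.355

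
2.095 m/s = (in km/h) 7.542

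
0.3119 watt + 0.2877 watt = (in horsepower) 0.0008041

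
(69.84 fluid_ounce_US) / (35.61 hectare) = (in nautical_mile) 3.132e-12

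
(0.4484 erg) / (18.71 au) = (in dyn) 1.602e-15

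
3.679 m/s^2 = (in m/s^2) 3.679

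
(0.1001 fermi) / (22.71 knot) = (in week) 1.417e-23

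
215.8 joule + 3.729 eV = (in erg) 2.158e+09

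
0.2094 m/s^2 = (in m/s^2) 0.2094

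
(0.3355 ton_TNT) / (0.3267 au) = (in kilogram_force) 0.002929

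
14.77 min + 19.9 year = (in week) 1038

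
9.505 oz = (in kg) 0.2695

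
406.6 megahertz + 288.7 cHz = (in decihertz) 4.066e+09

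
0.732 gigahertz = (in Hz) 7.32e+08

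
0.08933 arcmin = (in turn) 4.136e-06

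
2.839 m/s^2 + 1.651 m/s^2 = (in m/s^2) 4.49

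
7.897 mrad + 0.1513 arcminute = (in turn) 0.001264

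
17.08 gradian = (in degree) 15.37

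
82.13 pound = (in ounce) 1314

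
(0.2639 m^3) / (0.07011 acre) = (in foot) 0.003052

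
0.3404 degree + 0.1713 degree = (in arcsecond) 1842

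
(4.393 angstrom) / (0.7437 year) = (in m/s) 1.873e-17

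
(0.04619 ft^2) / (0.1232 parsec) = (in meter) 1.129e-18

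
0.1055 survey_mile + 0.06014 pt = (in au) 1.135e-09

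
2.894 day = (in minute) 4167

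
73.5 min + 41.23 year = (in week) 2150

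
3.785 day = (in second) 3.27e+05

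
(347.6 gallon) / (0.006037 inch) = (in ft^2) 9.237e+04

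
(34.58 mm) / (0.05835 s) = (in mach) 0.00174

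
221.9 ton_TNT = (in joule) 9.284e+11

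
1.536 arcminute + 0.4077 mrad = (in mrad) 0.8545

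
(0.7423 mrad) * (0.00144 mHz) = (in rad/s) 1.069e-09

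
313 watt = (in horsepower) 0.4197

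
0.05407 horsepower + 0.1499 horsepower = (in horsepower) 0.204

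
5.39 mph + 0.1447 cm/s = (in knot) 4.687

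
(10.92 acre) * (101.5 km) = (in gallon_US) 1.185e+12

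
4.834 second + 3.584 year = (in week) 186.9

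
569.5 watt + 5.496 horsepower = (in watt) 4668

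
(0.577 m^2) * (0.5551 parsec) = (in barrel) 6.216e+16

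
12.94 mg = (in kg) 1.294e-05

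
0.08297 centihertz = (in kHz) 8.297e-07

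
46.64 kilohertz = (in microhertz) 4.664e+10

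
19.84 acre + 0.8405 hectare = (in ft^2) 9.547e+05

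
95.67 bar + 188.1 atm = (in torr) 2.147e+05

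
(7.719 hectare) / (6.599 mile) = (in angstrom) 7.268e+10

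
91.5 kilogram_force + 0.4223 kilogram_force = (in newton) 901.4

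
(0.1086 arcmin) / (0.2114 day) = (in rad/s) 1.73e-09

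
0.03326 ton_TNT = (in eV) 8.686e+26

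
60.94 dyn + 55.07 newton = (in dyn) 5.507e+06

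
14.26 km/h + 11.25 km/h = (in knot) 13.77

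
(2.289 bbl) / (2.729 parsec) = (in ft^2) 4.652e-17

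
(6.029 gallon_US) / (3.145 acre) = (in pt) 0.005083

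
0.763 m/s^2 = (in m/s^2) 0.763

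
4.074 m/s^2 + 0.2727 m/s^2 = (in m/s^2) 4.347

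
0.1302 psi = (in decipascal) 8977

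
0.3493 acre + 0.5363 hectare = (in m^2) 6777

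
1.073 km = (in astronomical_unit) 7.173e-09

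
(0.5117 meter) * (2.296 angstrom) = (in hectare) 1.175e-14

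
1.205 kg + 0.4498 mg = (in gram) 1205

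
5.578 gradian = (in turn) 0.01395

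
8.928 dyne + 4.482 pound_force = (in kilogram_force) 2.033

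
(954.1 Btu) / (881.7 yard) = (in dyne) 1.249e+08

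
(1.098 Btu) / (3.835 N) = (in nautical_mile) 0.1631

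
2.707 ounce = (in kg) 0.07674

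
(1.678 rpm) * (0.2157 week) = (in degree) 1.313e+06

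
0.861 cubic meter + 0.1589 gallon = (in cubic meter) 0.8616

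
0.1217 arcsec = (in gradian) 3.756e-05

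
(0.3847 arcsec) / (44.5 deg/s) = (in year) 7.615e-14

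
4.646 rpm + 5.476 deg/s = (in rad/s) 0.5821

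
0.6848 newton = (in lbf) 0.1539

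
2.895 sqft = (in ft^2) 2.895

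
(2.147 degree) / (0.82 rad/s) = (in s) 0.0457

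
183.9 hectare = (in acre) 454.4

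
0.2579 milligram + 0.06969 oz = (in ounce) 0.0697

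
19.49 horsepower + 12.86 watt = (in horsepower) 19.51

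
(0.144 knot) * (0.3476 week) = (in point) 4.415e+07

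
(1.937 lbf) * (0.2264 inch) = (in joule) 0.04955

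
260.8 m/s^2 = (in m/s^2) 260.8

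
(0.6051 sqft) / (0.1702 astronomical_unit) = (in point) 6.259e-09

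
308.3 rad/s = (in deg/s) 1.766e+04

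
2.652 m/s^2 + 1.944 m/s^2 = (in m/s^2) 4.596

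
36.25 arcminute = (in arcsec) 2175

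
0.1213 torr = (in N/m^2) 16.17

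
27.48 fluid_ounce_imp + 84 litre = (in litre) 84.78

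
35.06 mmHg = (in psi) 0.6779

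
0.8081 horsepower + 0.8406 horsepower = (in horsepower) 1.649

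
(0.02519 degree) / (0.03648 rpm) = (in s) 0.1151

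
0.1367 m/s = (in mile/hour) 0.3058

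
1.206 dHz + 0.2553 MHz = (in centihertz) 2.553e+07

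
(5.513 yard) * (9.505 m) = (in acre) 0.01184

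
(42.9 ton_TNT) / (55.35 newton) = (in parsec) 1.051e-07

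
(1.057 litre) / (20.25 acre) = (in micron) 0.0129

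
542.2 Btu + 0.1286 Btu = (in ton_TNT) 0.0001368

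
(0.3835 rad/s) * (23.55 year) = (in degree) 1.632e+10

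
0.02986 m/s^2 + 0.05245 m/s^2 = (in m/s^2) 0.08231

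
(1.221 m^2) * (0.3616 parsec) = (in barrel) 8.569e+16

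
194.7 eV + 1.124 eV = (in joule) 3.137e-17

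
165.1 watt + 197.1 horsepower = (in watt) 1.471e+05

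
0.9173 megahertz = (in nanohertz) 9.173e+14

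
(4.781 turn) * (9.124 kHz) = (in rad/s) 2.741e+05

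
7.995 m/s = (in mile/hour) 17.88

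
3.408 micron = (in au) 2.278e-17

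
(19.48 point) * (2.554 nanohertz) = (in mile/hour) 3.926e-11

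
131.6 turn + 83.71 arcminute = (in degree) 4.738e+04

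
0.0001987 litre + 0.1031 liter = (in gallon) 0.02729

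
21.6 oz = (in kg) 0.6123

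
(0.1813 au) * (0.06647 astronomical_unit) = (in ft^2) 2.903e+21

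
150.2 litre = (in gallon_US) 39.68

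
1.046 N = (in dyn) 1.046e+05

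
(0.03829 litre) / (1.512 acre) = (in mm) 6.258e-06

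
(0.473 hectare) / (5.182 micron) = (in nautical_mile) 4.929e+05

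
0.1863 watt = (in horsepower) 0.0002498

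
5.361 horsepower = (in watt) 3998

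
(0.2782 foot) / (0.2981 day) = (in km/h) 1.185e-05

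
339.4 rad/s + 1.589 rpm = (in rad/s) 339.6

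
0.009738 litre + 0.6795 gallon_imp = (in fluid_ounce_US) 104.8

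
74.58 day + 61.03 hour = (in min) 1.111e+05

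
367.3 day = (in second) 3.173e+07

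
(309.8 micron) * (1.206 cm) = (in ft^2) 4.022e-05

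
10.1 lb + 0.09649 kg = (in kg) 4.678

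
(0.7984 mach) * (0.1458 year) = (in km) 1.25e+06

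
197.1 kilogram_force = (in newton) 1933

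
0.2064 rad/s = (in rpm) 1.971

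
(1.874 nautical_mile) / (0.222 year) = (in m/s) 0.0004957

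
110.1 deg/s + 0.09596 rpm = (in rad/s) 1.932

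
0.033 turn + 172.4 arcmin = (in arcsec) 5.311e+04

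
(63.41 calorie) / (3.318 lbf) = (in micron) 1.798e+07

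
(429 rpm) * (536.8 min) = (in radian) 1.447e+06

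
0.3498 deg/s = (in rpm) 0.0583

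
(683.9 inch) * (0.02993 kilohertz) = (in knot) 1011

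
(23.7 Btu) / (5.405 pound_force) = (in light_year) 1.099e-13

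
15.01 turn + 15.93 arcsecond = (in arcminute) 3.242e+05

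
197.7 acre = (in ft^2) 8.612e+06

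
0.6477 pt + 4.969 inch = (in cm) 12.64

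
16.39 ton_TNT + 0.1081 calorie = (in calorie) 1.639e+10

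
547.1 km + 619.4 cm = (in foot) 1.795e+06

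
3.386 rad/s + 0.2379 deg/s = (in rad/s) 3.39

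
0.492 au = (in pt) 2.086e+14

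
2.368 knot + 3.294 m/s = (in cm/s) 451.2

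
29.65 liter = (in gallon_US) 7.833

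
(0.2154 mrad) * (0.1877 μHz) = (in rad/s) 4.043e-11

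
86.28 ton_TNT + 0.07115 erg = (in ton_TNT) 86.28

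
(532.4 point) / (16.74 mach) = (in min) 5.492e-07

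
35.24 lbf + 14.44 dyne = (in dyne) 1.568e+07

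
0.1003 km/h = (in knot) 0.05416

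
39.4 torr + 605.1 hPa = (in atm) 0.649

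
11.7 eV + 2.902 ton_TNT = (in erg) 1.214e+17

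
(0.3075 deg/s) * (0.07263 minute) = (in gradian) 1.489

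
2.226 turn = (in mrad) 1.399e+04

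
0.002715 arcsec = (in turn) 2.095e-09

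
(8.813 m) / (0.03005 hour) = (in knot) 0.1584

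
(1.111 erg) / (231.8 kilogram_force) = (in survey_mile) 3.037e-14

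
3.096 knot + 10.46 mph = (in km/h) 22.57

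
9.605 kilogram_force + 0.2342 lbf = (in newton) 95.23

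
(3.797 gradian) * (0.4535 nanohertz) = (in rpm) 2.583e-10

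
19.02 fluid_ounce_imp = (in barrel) 0.003399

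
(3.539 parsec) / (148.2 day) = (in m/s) 8.528e+09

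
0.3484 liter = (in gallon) 0.09204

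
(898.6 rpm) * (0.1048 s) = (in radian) 9.862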